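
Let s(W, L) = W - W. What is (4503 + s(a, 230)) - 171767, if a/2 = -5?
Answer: -167264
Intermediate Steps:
a = -10 (a = 2*(-5) = -10)
s(W, L) = 0
(4503 + s(a, 230)) - 171767 = (4503 + 0) - 171767 = 4503 - 171767 = -167264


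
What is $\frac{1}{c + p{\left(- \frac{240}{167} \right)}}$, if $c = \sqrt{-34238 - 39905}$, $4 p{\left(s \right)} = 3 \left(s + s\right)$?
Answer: $- \frac{60120}{2067903727} - \frac{27889 i \sqrt{74143}}{2067903727} \approx -2.9073 \cdot 10^{-5} - 0.0036723 i$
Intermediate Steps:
$p{\left(s \right)} = \frac{3 s}{2}$ ($p{\left(s \right)} = \frac{3 \left(s + s\right)}{4} = \frac{3 \cdot 2 s}{4} = \frac{6 s}{4} = \frac{3 s}{2}$)
$c = i \sqrt{74143}$ ($c = \sqrt{-74143} = i \sqrt{74143} \approx 272.29 i$)
$\frac{1}{c + p{\left(- \frac{240}{167} \right)}} = \frac{1}{i \sqrt{74143} + \frac{3 \left(- \frac{240}{167}\right)}{2}} = \frac{1}{i \sqrt{74143} + \frac{3 \left(\left(-240\right) \frac{1}{167}\right)}{2}} = \frac{1}{i \sqrt{74143} + \frac{3}{2} \left(- \frac{240}{167}\right)} = \frac{1}{i \sqrt{74143} - \frac{360}{167}} = \frac{1}{- \frac{360}{167} + i \sqrt{74143}}$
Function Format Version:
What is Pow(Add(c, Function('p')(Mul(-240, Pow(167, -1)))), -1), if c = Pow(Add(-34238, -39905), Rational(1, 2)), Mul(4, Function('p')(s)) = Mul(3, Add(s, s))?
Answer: Add(Rational(-60120, 2067903727), Mul(Rational(-27889, 2067903727), I, Pow(74143, Rational(1, 2)))) ≈ Add(-2.9073e-5, Mul(-0.0036723, I))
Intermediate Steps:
Function('p')(s) = Mul(Rational(3, 2), s) (Function('p')(s) = Mul(Rational(1, 4), Mul(3, Add(s, s))) = Mul(Rational(1, 4), Mul(3, Mul(2, s))) = Mul(Rational(1, 4), Mul(6, s)) = Mul(Rational(3, 2), s))
c = Mul(I, Pow(74143, Rational(1, 2))) (c = Pow(-74143, Rational(1, 2)) = Mul(I, Pow(74143, Rational(1, 2))) ≈ Mul(272.29, I))
Pow(Add(c, Function('p')(Mul(-240, Pow(167, -1)))), -1) = Pow(Add(Mul(I, Pow(74143, Rational(1, 2))), Mul(Rational(3, 2), Mul(-240, Pow(167, -1)))), -1) = Pow(Add(Mul(I, Pow(74143, Rational(1, 2))), Mul(Rational(3, 2), Mul(-240, Rational(1, 167)))), -1) = Pow(Add(Mul(I, Pow(74143, Rational(1, 2))), Mul(Rational(3, 2), Rational(-240, 167))), -1) = Pow(Add(Mul(I, Pow(74143, Rational(1, 2))), Rational(-360, 167)), -1) = Pow(Add(Rational(-360, 167), Mul(I, Pow(74143, Rational(1, 2)))), -1)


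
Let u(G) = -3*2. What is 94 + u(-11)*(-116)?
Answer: 790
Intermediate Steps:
u(G) = -6
94 + u(-11)*(-116) = 94 - 6*(-116) = 94 + 696 = 790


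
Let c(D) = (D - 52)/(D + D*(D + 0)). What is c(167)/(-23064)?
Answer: -115/647083584 ≈ -1.7772e-7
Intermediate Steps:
c(D) = (-52 + D)/(D + D²) (c(D) = (-52 + D)/(D + D*D) = (-52 + D)/(D + D²))
c(167)/(-23064) = ((-52 + 167)/(167*(1 + 167)))/(-23064) = ((1/167)*115/168)*(-1/23064) = ((1/167)*(1/168)*115)*(-1/23064) = (115/28056)*(-1/23064) = -115/647083584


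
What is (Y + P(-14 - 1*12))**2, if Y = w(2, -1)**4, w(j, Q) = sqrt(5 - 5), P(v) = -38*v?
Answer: 976144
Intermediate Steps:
w(j, Q) = 0 (w(j, Q) = sqrt(0) = 0)
Y = 0 (Y = 0**4 = 0)
(Y + P(-14 - 1*12))**2 = (0 - 38*(-14 - 1*12))**2 = (0 - 38*(-14 - 12))**2 = (0 - 38*(-26))**2 = (0 + 988)**2 = 988**2 = 976144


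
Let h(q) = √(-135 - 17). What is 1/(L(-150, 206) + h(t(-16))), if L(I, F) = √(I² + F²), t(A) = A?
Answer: 1/(2*(√16234 + I*√38)) ≈ 0.0039151 - 0.00018942*I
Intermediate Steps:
h(q) = 2*I*√38 (h(q) = √(-152) = 2*I*√38)
L(I, F) = √(F² + I²)
1/(L(-150, 206) + h(t(-16))) = 1/(√(206² + (-150)²) + 2*I*√38) = 1/(√(42436 + 22500) + 2*I*√38) = 1/(√64936 + 2*I*√38) = 1/(2*√16234 + 2*I*√38)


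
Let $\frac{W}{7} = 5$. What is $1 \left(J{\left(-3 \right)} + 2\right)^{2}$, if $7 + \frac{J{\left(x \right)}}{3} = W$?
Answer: $7396$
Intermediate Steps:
$W = 35$ ($W = 7 \cdot 5 = 35$)
$J{\left(x \right)} = 84$ ($J{\left(x \right)} = -21 + 3 \cdot 35 = -21 + 105 = 84$)
$1 \left(J{\left(-3 \right)} + 2\right)^{2} = 1 \left(84 + 2\right)^{2} = 1 \cdot 86^{2} = 1 \cdot 7396 = 7396$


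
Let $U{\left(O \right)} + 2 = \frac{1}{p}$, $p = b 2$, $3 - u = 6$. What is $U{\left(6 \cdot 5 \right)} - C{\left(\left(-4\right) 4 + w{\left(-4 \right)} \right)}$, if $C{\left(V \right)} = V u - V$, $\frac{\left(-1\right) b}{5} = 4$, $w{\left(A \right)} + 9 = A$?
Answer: $- \frac{4721}{40} \approx -118.03$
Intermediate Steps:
$u = -3$ ($u = 3 - 6 = -3$)
$w{\left(A \right)} = -9 + A$
$b = -20$ ($b = \left(-5\right) 4 = -20$)
$p = -40$ ($p = \left(-20\right) 2 = -40$)
$C{\left(V \right)} = - 4 V$ ($C{\left(V \right)} = V \left(-3\right) - V = - 3 V - V = - 4 V$)
$U{\left(O \right)} = - \frac{81}{40}$ ($U{\left(O \right)} = -2 + \frac{1}{-40} = -2 - \frac{1}{40} = - \frac{81}{40}$)
$U{\left(6 \cdot 5 \right)} - C{\left(\left(-4\right) 4 + w{\left(-4 \right)} \right)} = - \frac{81}{40} - - 4 \left(\left(-4\right) 4 - 13\right) = - \frac{81}{40} - - 4 \left(-16 - 13\right) = - \frac{81}{40} - \left(-4\right) \left(-29\right) = - \frac{81}{40} - 116 = - \frac{4721}{40}$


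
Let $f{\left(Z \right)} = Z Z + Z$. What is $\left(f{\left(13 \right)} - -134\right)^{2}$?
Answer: $99856$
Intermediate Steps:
$f{\left(Z \right)} = Z + Z^{2}$ ($f{\left(Z \right)} = Z^{2} + Z = Z + Z^{2}$)
$\left(f{\left(13 \right)} - -134\right)^{2} = \left(13 \left(1 + 13\right) - -134\right)^{2} = \left(13 \cdot 14 + 134\right)^{2} = \left(182 + 134\right)^{2} = 316^{2} = 99856$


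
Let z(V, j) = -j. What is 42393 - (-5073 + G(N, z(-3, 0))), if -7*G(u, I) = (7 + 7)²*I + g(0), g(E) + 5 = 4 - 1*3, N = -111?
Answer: 332258/7 ≈ 47465.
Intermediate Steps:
g(E) = -4 (g(E) = -5 + (4 - 1*3) = -5 + (4 - 3) = -5 + 1 = -4)
G(u, I) = 4/7 - 28*I (G(u, I) = -((7 + 7)²*I - 4)/7 = -(14²*I - 4)/7 = -(196*I - 4)/7 = -(-4 + 196*I)/7 = 4/7 - 28*I)
42393 - (-5073 + G(N, z(-3, 0))) = 42393 - (-5073 + (4/7 - (-28)*0)) = 42393 - (-5073 + (4/7 - 28*0)) = 42393 - (-5073 + (4/7 + 0)) = 42393 - (-5073 + 4/7) = 42393 - 1*(-35507/7) = 42393 + 35507/7 = 332258/7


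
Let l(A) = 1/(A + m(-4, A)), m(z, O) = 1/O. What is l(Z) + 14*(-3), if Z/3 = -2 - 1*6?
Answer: -24258/577 ≈ -42.042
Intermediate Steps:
Z = -24 (Z = 3*(-2 - 1*6) = 3*(-2 - 6) = 3*(-8) = -24)
l(A) = 1/(A + 1/A)
l(Z) + 14*(-3) = -24/(1 + (-24)**2) + 14*(-3) = -24/(1 + 576) - 42 = -24/577 - 42 = -24258/577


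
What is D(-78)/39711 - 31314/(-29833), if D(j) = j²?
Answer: 475004742/394899421 ≈ 1.2029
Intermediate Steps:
D(-78)/39711 - 31314/(-29833) = (-78)²/39711 - 31314/(-29833) = 6084*(1/39711) - 31314*(-1/29833) = 2028/13237 + 31314/29833 = 475004742/394899421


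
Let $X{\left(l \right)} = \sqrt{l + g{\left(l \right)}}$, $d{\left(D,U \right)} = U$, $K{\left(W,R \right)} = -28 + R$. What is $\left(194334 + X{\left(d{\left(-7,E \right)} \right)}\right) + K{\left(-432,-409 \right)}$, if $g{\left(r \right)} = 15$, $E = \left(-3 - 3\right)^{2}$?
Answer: $193897 + \sqrt{51} \approx 1.939 \cdot 10^{5}$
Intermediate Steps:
$E = 36$ ($E = \left(-6\right)^{2} = 36$)
$X{\left(l \right)} = \sqrt{15 + l}$ ($X{\left(l \right)} = \sqrt{l + 15} = \sqrt{15 + l}$)
$\left(194334 + X{\left(d{\left(-7,E \right)} \right)}\right) + K{\left(-432,-409 \right)} = \left(194334 + \sqrt{15 + 36}\right) - 437 = \left(194334 + \sqrt{51}\right) - 437 = 193897 + \sqrt{51}$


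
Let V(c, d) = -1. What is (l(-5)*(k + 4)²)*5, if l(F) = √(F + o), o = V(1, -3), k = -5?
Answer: 5*I*√6 ≈ 12.247*I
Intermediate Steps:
o = -1
l(F) = √(-1 + F) (l(F) = √(F - 1) = √(-1 + F))
(l(-5)*(k + 4)²)*5 = (√(-1 - 5)*(-5 + 4)²)*5 = (√(-6)*(-1)²)*5 = ((I*√6)*1)*5 = (I*√6)*5 = 5*I*√6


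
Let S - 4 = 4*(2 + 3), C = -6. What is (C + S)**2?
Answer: 324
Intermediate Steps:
S = 24 (S = 4 + 4*(2 + 3) = 4 + 4*5 = 4 + 20 = 24)
(C + S)**2 = (-6 + 24)**2 = 18**2 = 324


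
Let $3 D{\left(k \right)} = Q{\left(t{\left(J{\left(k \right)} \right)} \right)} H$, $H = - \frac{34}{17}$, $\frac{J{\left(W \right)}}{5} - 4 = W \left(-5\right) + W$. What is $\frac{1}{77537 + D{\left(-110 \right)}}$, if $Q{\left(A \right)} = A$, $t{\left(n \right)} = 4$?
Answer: $\frac{3}{232603} \approx 1.2898 \cdot 10^{-5}$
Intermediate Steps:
$J{\left(W \right)} = 20 - 20 W$ ($J{\left(W \right)} = 20 + 5 \left(W \left(-5\right) + W\right) = 20 + 5 \left(- 5 W + W\right) = 20 + 5 \left(- 4 W\right) = 20 - 20 W$)
$H = -2$ ($H = \left(-34\right) \frac{1}{17} = -2$)
$D{\left(k \right)} = - \frac{8}{3}$ ($D{\left(k \right)} = \frac{4 \left(-2\right)}{3} = \frac{1}{3} \left(-8\right) = - \frac{8}{3}$)
$\frac{1}{77537 + D{\left(-110 \right)}} = \frac{1}{77537 - \frac{8}{3}} = \frac{1}{\frac{232603}{3}} = \frac{3}{232603}$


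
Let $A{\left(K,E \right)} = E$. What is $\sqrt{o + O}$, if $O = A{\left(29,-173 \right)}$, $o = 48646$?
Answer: $\sqrt{48473} \approx 220.17$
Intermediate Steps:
$O = -173$
$\sqrt{o + O} = \sqrt{48646 - 173} = \sqrt{48473}$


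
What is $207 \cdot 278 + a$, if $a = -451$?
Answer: $57095$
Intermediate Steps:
$207 \cdot 278 + a = 207 \cdot 278 - 451 = 57546 - 451 = 57095$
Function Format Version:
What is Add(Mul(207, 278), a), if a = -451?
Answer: 57095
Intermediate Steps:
Add(Mul(207, 278), a) = Add(Mul(207, 278), -451) = Add(57546, -451) = 57095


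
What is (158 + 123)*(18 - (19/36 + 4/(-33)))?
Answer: 1957727/396 ≈ 4943.8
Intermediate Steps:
(158 + 123)*(18 - (19/36 + 4/(-33))) = 281*(18 - (19*(1/36) + 4*(-1/33))) = 281*(18 - (19/36 - 4/33)) = 281*(18 - 1*161/396) = 281*(18 - 161/396) = 281*(6967/396) = 1957727/396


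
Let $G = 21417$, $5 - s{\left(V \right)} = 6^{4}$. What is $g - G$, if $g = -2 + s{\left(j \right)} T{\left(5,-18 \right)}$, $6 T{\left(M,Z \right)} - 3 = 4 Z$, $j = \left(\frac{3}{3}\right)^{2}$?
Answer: $- \frac{13145}{2} \approx -6572.5$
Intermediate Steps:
$j = 1$ ($j = \left(3 \cdot \frac{1}{3}\right)^{2} = 1^{2} = 1$)
$T{\left(M,Z \right)} = \frac{1}{2} + \frac{2 Z}{3}$ ($T{\left(M,Z \right)} = \frac{1}{2} + \frac{4 Z}{6} = \frac{1}{2} + \frac{2 Z}{3}$)
$s{\left(V \right)} = -1291$ ($s{\left(V \right)} = 5 - 6^{4} = 5 - 1296 = -1291$)
$g = \frac{29689}{2}$ ($g = -2 - 1291 \left(\frac{1}{2} + \frac{2}{3} \left(-18\right)\right) = -2 - 1291 \left(\frac{1}{2} - 12\right) = -2 - - \frac{29693}{2} = -2 + \frac{29693}{2} = \frac{29689}{2} \approx 14845.0$)
$g - G = \frac{29689}{2} - 21417 = - \frac{13145}{2}$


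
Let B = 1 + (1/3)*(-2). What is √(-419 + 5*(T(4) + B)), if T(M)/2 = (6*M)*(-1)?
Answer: 2*I*√1479/3 ≈ 25.639*I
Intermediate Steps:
T(M) = -12*M (T(M) = 2*((6*M)*(-1)) = 2*(-6*M) = -12*M)
B = ⅓ (B = 1 + (1*(⅓))*(-2) = 1 + (⅓)*(-2) = 1 - ⅔ = ⅓ ≈ 0.33333)
√(-419 + 5*(T(4) + B)) = √(-419 + 5*(-12*4 + ⅓)) = √(-419 + 5*(-48 + ⅓)) = √(-419 + 5*(-143/3)) = √(-419 - 715/3) = √(-1972/3) = 2*I*√1479/3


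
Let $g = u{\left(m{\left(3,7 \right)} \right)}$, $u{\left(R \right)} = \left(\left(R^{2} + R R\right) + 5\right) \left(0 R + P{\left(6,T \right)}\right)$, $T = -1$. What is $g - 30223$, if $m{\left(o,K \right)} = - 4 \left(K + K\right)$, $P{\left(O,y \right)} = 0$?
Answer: $-30223$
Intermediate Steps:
$m{\left(o,K \right)} = - 8 K$ ($m{\left(o,K \right)} = - 4 \cdot 2 K = - 8 K$)
$u{\left(R \right)} = 0$ ($u{\left(R \right)} = \left(\left(R^{2} + R R\right) + 5\right) \left(0 R + 0\right) = \left(\left(R^{2} + R^{2}\right) + 5\right) \left(0 + 0\right) = \left(2 R^{2} + 5\right) 0 = \left(5 + 2 R^{2}\right) 0 = 0$)
$g = 0$
$g - 30223 = 0 - 30223 = -30223$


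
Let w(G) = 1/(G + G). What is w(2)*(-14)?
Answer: -7/2 ≈ -3.5000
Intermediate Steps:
w(G) = 1/(2*G)
w(2)*(-14) = ((1/2)/2)*(-14) = ((1/2)*(1/2))*(-14) = (1/4)*(-14) = -7/2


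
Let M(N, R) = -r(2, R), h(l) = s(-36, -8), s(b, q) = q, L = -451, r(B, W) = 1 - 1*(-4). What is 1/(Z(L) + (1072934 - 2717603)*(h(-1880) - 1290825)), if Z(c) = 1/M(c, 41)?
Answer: 5/10614965096384 ≈ 4.7103e-13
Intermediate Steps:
r(B, W) = 5 (r(B, W) = 1 + 4 = 5)
h(l) = -8
M(N, R) = -5 (M(N, R) = -1*5 = -5)
Z(c) = -⅕ (Z(c) = 1/(-5) = -⅕)
1/(Z(L) + (1072934 - 2717603)*(h(-1880) - 1290825)) = 1/(-⅕ + (1072934 - 2717603)*(-8 - 1290825)) = 1/(-⅕ - 1644669*(-1290833)) = 1/(-⅕ + 2122993019277) = 1/(10614965096384/5) = 5/10614965096384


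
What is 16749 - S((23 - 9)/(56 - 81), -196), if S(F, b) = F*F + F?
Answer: 10468279/625 ≈ 16749.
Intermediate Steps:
S(F, b) = F + F² (S(F, b) = F² + F = F + F²)
16749 - S((23 - 9)/(56 - 81), -196) = 16749 - (23 - 9)/(56 - 81)*(1 + (23 - 9)/(56 - 81)) = 16749 - 14/(-25)*(1 + 14/(-25)) = 16749 - 14*(-1/25)*(1 + 14*(-1/25)) = 16749 - (-14)*(1 - 14/25)/25 = 16749 - (-14)*11/(25*25) = 16749 - 1*(-154/625) = 16749 + 154/625 = 10468279/625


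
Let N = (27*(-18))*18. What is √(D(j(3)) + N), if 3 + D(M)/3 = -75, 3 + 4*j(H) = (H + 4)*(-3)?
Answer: 3*I*√998 ≈ 94.773*I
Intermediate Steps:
j(H) = -15/4 - 3*H/4 (j(H) = -¾ + ((H + 4)*(-3))/4 = -¾ + ((4 + H)*(-3))/4 = -¾ + (-12 - 3*H)/4 = -¾ + (-3 - 3*H/4) = -15/4 - 3*H/4)
D(M) = -234 (D(M) = -9 + 3*(-75) = -9 - 225 = -234)
N = -8748 (N = -486*18 = -8748)
√(D(j(3)) + N) = √(-234 - 8748) = √(-8982) = 3*I*√998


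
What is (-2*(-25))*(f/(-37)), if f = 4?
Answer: -200/37 ≈ -5.4054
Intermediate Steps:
(-2*(-25))*(f/(-37)) = (-2*(-25))*(4/(-37)) = 50*(4*(-1/37)) = 50*(-4/37) = -200/37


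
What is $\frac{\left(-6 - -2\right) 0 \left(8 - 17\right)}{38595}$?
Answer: $0$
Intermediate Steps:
$\frac{\left(-6 - -2\right) 0 \left(8 - 17\right)}{38595} = \left(-6 + 2\right) 0 \left(-9\right) \frac{1}{38595} = \left(-4\right) 0 \cdot \frac{1}{38595} = 0 \cdot \frac{1}{38595} = 0$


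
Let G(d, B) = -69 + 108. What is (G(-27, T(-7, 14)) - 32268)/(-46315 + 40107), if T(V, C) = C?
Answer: 32229/6208 ≈ 5.1915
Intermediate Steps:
G(d, B) = 39
(G(-27, T(-7, 14)) - 32268)/(-46315 + 40107) = (39 - 32268)/(-46315 + 40107) = -32229/(-6208) = -32229*(-1/6208) = 32229/6208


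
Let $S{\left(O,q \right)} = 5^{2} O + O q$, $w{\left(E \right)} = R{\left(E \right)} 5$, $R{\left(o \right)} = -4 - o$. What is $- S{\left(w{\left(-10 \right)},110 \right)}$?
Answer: $-4050$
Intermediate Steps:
$w{\left(E \right)} = -20 - 5 E$ ($w{\left(E \right)} = \left(-4 - E\right) 5 = -20 - 5 E$)
$S{\left(O,q \right)} = 25 O + O q$
$- S{\left(w{\left(-10 \right)},110 \right)} = - \left(-20 - -50\right) \left(25 + 110\right) = - \left(-20 + 50\right) 135 = - 30 \cdot 135 = \left(-1\right) 4050 = -4050$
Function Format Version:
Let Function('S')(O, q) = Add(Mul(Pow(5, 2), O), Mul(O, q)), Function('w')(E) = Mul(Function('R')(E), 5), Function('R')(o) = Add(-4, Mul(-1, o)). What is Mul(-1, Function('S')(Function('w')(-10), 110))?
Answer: -4050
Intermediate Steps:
Function('w')(E) = Add(-20, Mul(-5, E)) (Function('w')(E) = Mul(Add(-4, Mul(-1, E)), 5) = Add(-20, Mul(-5, E)))
Function('S')(O, q) = Add(Mul(25, O), Mul(O, q))
Mul(-1, Function('S')(Function('w')(-10), 110)) = Mul(-1, Mul(Add(-20, Mul(-5, -10)), Add(25, 110))) = Mul(-1, Mul(Add(-20, 50), 135)) = Mul(-1, Mul(30, 135)) = Mul(-1, 4050) = -4050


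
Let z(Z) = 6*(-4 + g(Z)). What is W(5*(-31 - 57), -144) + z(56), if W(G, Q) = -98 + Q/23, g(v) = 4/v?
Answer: -20581/161 ≈ -127.83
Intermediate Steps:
z(Z) = -24 + 24/Z (z(Z) = 6*(-4 + 4/Z) = -24 + 24/Z)
W(G, Q) = -98 + Q/23 (W(G, Q) = -98 + Q*(1/23) = -98 + Q/23)
W(5*(-31 - 57), -144) + z(56) = (-98 + (1/23)*(-144)) + (-24 + 24/56) = (-98 - 144/23) + (-24 + 24*(1/56)) = -2398/23 + (-24 + 3/7) = -2398/23 - 165/7 = -20581/161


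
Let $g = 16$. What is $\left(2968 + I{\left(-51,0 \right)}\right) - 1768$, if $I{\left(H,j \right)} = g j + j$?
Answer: $1200$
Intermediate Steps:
$I{\left(H,j \right)} = 17 j$ ($I{\left(H,j \right)} = 16 j + j = 17 j$)
$\left(2968 + I{\left(-51,0 \right)}\right) - 1768 = \left(2968 + 17 \cdot 0\right) - 1768 = \left(2968 + 0\right) - 1768 = 2968 - 1768 = 1200$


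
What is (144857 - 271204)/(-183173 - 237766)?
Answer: 126347/420939 ≈ 0.30016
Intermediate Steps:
(144857 - 271204)/(-183173 - 237766) = -126347/(-420939) = -126347*(-1/420939) = 126347/420939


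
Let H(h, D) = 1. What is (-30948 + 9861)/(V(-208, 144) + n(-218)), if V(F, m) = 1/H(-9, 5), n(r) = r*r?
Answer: -21087/47525 ≈ -0.44370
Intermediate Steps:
n(r) = r²
V(F, m) = 1 (V(F, m) = 1/1 = 1)
(-30948 + 9861)/(V(-208, 144) + n(-218)) = (-30948 + 9861)/(1 + (-218)²) = -21087/(1 + 47524) = -21087/47525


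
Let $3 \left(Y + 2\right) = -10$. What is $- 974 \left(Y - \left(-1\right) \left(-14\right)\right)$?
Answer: $\frac{56492}{3} \approx 18831.0$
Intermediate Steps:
$Y = - \frac{16}{3}$ ($Y = -2 + \frac{1}{3} \left(-10\right) = -2 - \frac{10}{3} = - \frac{16}{3} \approx -5.3333$)
$- 974 \left(Y - \left(-1\right) \left(-14\right)\right) = - 974 \left(- \frac{16}{3} - \left(-1\right) \left(-14\right)\right) = - 974 \left(- \frac{16}{3} - 14\right) = \left(-974\right) \left(- \frac{58}{3}\right) = \frac{56492}{3}$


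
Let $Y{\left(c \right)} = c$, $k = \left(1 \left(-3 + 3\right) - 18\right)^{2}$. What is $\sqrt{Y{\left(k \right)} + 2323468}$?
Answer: $4 \sqrt{145237} \approx 1524.4$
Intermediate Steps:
$k = 324$ ($k = \left(1 \cdot 0 - 18\right)^{2} = \left(0 - 18\right)^{2} = \left(-18\right)^{2} = 324$)
$\sqrt{Y{\left(k \right)} + 2323468} = \sqrt{324 + 2323468} = \sqrt{2323792} = 4 \sqrt{145237}$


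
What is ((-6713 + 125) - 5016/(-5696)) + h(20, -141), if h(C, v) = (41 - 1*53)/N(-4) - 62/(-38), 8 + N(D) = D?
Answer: -89074951/13528 ≈ -6584.5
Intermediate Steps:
N(D) = -8 + D
h(C, v) = 50/19 (h(C, v) = (41 - 1*53)/(-8 - 4) - 62/(-38) = (41 - 53)/(-12) - 62*(-1/38) = -12*(-1/12) + 31/19 = 1 + 31/19 = 50/19)
((-6713 + 125) - 5016/(-5696)) + h(20, -141) = ((-6713 + 125) - 5016/(-5696)) + 50/19 = (-6588 - 5016*(-1/5696)) + 50/19 = (-6588 + 627/712) + 50/19 = -4690029/712 + 50/19 = -89074951/13528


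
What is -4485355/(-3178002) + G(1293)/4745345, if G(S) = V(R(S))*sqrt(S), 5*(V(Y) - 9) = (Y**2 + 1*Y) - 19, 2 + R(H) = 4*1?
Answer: 4485355/3178002 + 32*sqrt(1293)/23726725 ≈ 1.4114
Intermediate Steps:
R(H) = 2 (R(H) = -2 + 4*1 = -2 + 4 = 2)
V(Y) = 26/5 + Y/5 + Y**2/5 (V(Y) = 9 + ((Y**2 + 1*Y) - 19)/5 = 9 + ((Y**2 + Y) - 19)/5 = 9 + ((Y + Y**2) - 19)/5 = 9 + (-19 + Y + Y**2)/5 = 9 + (-19/5 + Y/5 + Y**2/5) = 26/5 + Y/5 + Y**2/5)
G(S) = 32*sqrt(S)/5 (G(S) = (26/5 + (1/5)*2 + (1/5)*2**2)*sqrt(S) = (26/5 + 2/5 + (1/5)*4)*sqrt(S) = (26/5 + 2/5 + 4/5)*sqrt(S) = 32*sqrt(S)/5)
-4485355/(-3178002) + G(1293)/4745345 = -4485355/(-3178002) + (32*sqrt(1293)/5)/4745345 = -4485355*(-1/3178002) + (32*sqrt(1293)/5)*(1/4745345) = 4485355/3178002 + 32*sqrt(1293)/23726725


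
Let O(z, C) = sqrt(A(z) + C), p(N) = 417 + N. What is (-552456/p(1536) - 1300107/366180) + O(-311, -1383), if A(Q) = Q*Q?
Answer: -7586572113/26487020 + sqrt(95338) ≈ 22.342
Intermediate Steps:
A(Q) = Q**2
O(z, C) = sqrt(C + z**2) (O(z, C) = sqrt(z**2 + C) = sqrt(C + z**2))
(-552456/p(1536) - 1300107/366180) + O(-311, -1383) = (-552456/(417 + 1536) - 1300107/366180) + sqrt(-1383 + (-311)**2) = (-552456/1953 - 1300107*1/366180) + sqrt(-1383 + 96721) = (-552456*1/1953 - 433369/122060) + sqrt(95338) = (-61384/217 - 433369/122060) + sqrt(95338) = -7586572113/26487020 + sqrt(95338)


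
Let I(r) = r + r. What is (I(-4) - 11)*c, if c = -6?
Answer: 114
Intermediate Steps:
I(r) = 2*r
(I(-4) - 11)*c = (2*(-4) - 11)*(-6) = (-8 - 11)*(-6) = -19*(-6) = 114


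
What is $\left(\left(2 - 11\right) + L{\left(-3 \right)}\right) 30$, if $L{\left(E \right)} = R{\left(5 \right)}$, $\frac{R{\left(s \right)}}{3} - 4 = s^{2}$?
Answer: $2340$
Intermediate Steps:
$R{\left(s \right)} = 12 + 3 s^{2}$
$L{\left(E \right)} = 87$ ($L{\left(E \right)} = 12 + 3 \cdot 5^{2} = 12 + 3 \cdot 25 = 12 + 75 = 87$)
$\left(\left(2 - 11\right) + L{\left(-3 \right)}\right) 30 = \left(\left(2 - 11\right) + 87\right) 30 = \left(-9 + 87\right) 30 = 78 \cdot 30 = 2340$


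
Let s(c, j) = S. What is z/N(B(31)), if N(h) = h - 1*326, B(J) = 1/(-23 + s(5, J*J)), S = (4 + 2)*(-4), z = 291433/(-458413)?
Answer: 595537/305402713 ≈ 0.0019500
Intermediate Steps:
z = -12671/19931 (z = 291433*(-1/458413) = -12671/19931 ≈ -0.63574)
S = -24 (S = 6*(-4) = -24)
s(c, j) = -24
B(J) = -1/47 (B(J) = 1/(-23 - 24) = 1/(-47) = -1/47)
N(h) = -326 + h (N(h) = h - 326 = -326 + h)
z/N(B(31)) = -12671/(19931*(-326 - 1/47)) = -12671/(19931*(-15323/47)) = -12671/19931*(-47/15323) = 595537/305402713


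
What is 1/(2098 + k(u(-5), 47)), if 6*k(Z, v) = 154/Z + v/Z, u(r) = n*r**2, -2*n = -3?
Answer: 75/157417 ≈ 0.00047644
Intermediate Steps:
n = 3/2 (n = -1/2*(-3) = 3/2 ≈ 1.5000)
u(r) = 3*r**2/2
k(Z, v) = 77/(3*Z) + v/(6*Z) (k(Z, v) = (154/Z + v/Z)/6 = 77/(3*Z) + v/(6*Z))
1/(2098 + k(u(-5), 47)) = 1/(2098 + (154 + 47)/(6*(((3/2)*(-5)**2)))) = 1/(2098 + (1/6)*201/((3/2)*25)) = 1/(2098 + (1/6)*201/(75/2)) = 1/(2098 + (1/6)*(2/75)*201) = 1/(2098 + 67/75) = 1/(157417/75) = 75/157417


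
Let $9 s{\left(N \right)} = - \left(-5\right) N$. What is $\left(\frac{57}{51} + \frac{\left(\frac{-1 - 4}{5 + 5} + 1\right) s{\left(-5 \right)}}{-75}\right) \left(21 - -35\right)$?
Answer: $\frac{29204}{459} \approx 63.625$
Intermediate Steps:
$s{\left(N \right)} = \frac{5 N}{9}$ ($s{\left(N \right)} = \frac{\left(-1\right) \left(- 5 N\right)}{9} = \frac{5 N}{9}$)
$\left(\frac{57}{51} + \frac{\left(\frac{-1 - 4}{5 + 5} + 1\right) s{\left(-5 \right)}}{-75}\right) \left(21 - -35\right) = \left(\frac{57}{51} + \frac{\left(\frac{-1 - 4}{5 + 5} + 1\right) \frac{5}{9} \left(-5\right)}{-75}\right) \left(21 - -35\right) = \left(57 \cdot \frac{1}{51} + \left(- \frac{5}{10} + 1\right) \left(- \frac{25}{9}\right) \left(- \frac{1}{75}\right)\right) \left(21 + 35\right) = \left(\frac{19}{17} + \left(\left(-5\right) \frac{1}{10} + 1\right) \left(- \frac{25}{9}\right) \left(- \frac{1}{75}\right)\right) 56 = \left(\frac{19}{17} + \left(- \frac{1}{2} + 1\right) \left(- \frac{25}{9}\right) \left(- \frac{1}{75}\right)\right) 56 = \left(\frac{19}{17} + \frac{1}{2} \left(- \frac{25}{9}\right) \left(- \frac{1}{75}\right)\right) 56 = \left(\frac{19}{17} - - \frac{1}{54}\right) 56 = \left(\frac{19}{17} + \frac{1}{54}\right) 56 = \frac{1043}{918} \cdot 56 = \frac{29204}{459}$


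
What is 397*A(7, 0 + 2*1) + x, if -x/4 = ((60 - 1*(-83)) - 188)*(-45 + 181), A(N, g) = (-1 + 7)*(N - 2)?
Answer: 36390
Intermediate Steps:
A(N, g) = -12 + 6*N (A(N, g) = 6*(-2 + N) = -12 + 6*N)
x = 24480 (x = -4*((60 - 1*(-83)) - 188)*(-45 + 181) = -4*((60 + 83) - 188)*136 = -4*(143 - 188)*136 = -(-180)*136 = -4*(-6120) = 24480)
397*A(7, 0 + 2*1) + x = 397*(-12 + 6*7) + 24480 = 397*(-12 + 42) + 24480 = 397*30 + 24480 = 11910 + 24480 = 36390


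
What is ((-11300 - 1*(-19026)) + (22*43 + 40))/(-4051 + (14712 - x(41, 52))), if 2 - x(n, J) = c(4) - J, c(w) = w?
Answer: 968/1179 ≈ 0.82103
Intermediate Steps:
x(n, J) = -2 + J (x(n, J) = 2 - (4 - J) = 2 + (-4 + J) = -2 + J)
((-11300 - 1*(-19026)) + (22*43 + 40))/(-4051 + (14712 - x(41, 52))) = ((-11300 - 1*(-19026)) + (22*43 + 40))/(-4051 + (14712 - (-2 + 52))) = ((-11300 + 19026) + (946 + 40))/(-4051 + (14712 - 1*50)) = (7726 + 986)/(-4051 + (14712 - 50)) = 8712/(-4051 + 14662) = 8712/10611 = 8712*(1/10611) = 968/1179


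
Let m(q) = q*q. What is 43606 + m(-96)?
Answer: 52822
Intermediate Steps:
m(q) = q²
43606 + m(-96) = 43606 + (-96)² = 43606 + 9216 = 52822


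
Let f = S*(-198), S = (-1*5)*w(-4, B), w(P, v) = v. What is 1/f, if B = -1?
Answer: -1/990 ≈ -0.0010101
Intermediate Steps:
S = 5 (S = -1*5*(-1) = -5*(-1) = 5)
f = -990 (f = 5*(-198) = -990)
1/f = 1/(-990) = -1/990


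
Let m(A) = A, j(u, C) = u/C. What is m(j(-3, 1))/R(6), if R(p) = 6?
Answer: -½ ≈ -0.50000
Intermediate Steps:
m(j(-3, 1))/R(6) = -3/1/6 = -3*1*(⅙) = -3*⅙ = -½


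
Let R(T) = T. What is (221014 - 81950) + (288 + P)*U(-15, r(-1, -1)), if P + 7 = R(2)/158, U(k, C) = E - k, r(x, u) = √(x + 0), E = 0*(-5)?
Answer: 11319056/79 ≈ 1.4328e+5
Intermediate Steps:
E = 0
r(x, u) = √x
U(k, C) = -k (U(k, C) = 0 - k = -k)
P = -552/79 (P = -7 + 2/158 = -7 + 2*(1/158) = -7 + 1/79 = -552/79 ≈ -6.9873)
(221014 - 81950) + (288 + P)*U(-15, r(-1, -1)) = (221014 - 81950) + (288 - 552/79)*(-1*(-15)) = 139064 + (22200/79)*15 = 139064 + 333000/79 = 11319056/79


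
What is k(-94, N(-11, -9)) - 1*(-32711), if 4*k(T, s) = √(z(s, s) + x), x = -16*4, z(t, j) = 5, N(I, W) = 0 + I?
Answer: 32711 + I*√59/4 ≈ 32711.0 + 1.9203*I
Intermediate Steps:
N(I, W) = I
x = -64
k(T, s) = I*√59/4 (k(T, s) = √(5 - 64)/4 = √(-59)/4 = (I*√59)/4 = I*√59/4)
k(-94, N(-11, -9)) - 1*(-32711) = I*√59/4 - 1*(-32711) = I*√59/4 + 32711 = 32711 + I*√59/4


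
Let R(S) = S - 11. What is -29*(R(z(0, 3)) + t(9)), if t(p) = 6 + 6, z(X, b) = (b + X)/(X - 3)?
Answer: 0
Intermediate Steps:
z(X, b) = (X + b)/(-3 + X)
t(p) = 12
R(S) = -11 + S
-29*(R(z(0, 3)) + t(9)) = -29*((-11 + (0 + 3)/(-3 + 0)) + 12) = -29*((-11 + 3/(-3)) + 12) = -29*((-11 - 1/3*3) + 12) = -29*((-11 - 1) + 12) = -29*(-12 + 12) = -29*0 = 0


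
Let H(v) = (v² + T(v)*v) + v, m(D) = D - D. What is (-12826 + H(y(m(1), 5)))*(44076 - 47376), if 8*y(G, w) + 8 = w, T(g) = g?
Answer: 338608875/8 ≈ 4.2326e+7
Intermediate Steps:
m(D) = 0
y(G, w) = -1 + w/8
H(v) = v + 2*v² (H(v) = (v² + v*v) + v = (v² + v²) + v = 2*v² + v = v + 2*v²)
(-12826 + H(y(m(1), 5)))*(44076 - 47376) = (-12826 + (-1 + (⅛)*5)*(1 + 2*(-1 + (⅛)*5)))*(44076 - 47376) = (-12826 + (-1 + 5/8)*(1 + 2*(-1 + 5/8)))*(-3300) = (-12826 - 3*(1 + 2*(-3/8))/8)*(-3300) = (-12826 - 3*(1 - ¾)/8)*(-3300) = (-12826 - 3/8*¼)*(-3300) = (-12826 - 3/32)*(-3300) = -410435/32*(-3300) = 338608875/8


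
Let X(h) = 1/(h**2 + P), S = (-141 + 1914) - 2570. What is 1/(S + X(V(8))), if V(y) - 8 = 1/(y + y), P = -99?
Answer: -8703/6936547 ≈ -0.0012547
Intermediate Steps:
V(y) = 8 + 1/(2*y) (V(y) = 8 + 1/(y + y) = 8 + 1/(2*y))
S = -797 (S = 1773 - 2570 = -797)
X(h) = 1/(-99 + h**2) (X(h) = 1/(h**2 - 99) = 1/(-99 + h**2))
1/(S + X(V(8))) = 1/(-797 + 1/(-99 + (8 + (1/2)/8)**2)) = 1/(-797 + 1/(-99 + (8 + (1/2)*(1/8))**2)) = 1/(-797 + 1/(-99 + (8 + 1/16)**2)) = 1/(-797 + 1/(-99 + (129/16)**2)) = 1/(-797 + 1/(-99 + 16641/256)) = 1/(-797 + 1/(-8703/256)) = 1/(-797 - 256/8703) = 1/(-6936547/8703) = -8703/6936547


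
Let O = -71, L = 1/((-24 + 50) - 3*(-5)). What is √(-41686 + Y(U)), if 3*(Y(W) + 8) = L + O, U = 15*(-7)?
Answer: 2*I*√17531846/41 ≈ 204.25*I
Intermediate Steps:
U = -105
L = 1/41 (L = 1/(26 + 15) = 1/41 ≈ 0.024390)
Y(W) = -1298/41 (Y(W) = -8 + (1/41 - 71)/3 = -8 + (⅓)*(-2910/41) = -8 - 970/41 = -1298/41)
√(-41686 + Y(U)) = √(-41686 - 1298/41) = √(-1710424/41) = 2*I*√17531846/41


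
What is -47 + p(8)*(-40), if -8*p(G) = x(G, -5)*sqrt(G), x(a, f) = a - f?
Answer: -47 + 130*sqrt(2) ≈ 136.85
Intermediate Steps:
p(G) = -sqrt(G)*(5 + G)/8 (p(G) = -(G - 1*(-5))*sqrt(G)/8 = -(G + 5)*sqrt(G)/8 = -(5 + G)*sqrt(G)/8 = -sqrt(G)*(5 + G)/8)
-47 + p(8)*(-40) = -47 + (sqrt(8)*(-5 - 1*8)/8)*(-40) = -47 + ((2*sqrt(2))*(-5 - 8)/8)*(-40) = -47 + ((1/8)*(2*sqrt(2))*(-13))*(-40) = -47 - 13*sqrt(2)/4*(-40) = -47 + 130*sqrt(2)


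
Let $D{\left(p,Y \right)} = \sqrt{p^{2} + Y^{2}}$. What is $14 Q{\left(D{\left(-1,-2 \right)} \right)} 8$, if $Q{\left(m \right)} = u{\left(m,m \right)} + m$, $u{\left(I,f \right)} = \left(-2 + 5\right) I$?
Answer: $448 \sqrt{5} \approx 1001.8$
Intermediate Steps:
$u{\left(I,f \right)} = 3 I$
$D{\left(p,Y \right)} = \sqrt{Y^{2} + p^{2}}$
$Q{\left(m \right)} = 4 m$ ($Q{\left(m \right)} = 3 m + m = 4 m$)
$14 Q{\left(D{\left(-1,-2 \right)} \right)} 8 = 14 \cdot 4 \sqrt{\left(-2\right)^{2} + \left(-1\right)^{2}} \cdot 8 = 14 \cdot 4 \sqrt{4 + 1} \cdot 8 = 14 \cdot 4 \sqrt{5} \cdot 8 = 56 \sqrt{5} \cdot 8 = 448 \sqrt{5}$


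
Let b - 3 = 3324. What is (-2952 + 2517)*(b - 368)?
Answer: -1287165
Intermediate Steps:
b = 3327 (b = 3 + 3324 = 3327)
(-2952 + 2517)*(b - 368) = (-2952 + 2517)*(3327 - 368) = -435*2959 = -1287165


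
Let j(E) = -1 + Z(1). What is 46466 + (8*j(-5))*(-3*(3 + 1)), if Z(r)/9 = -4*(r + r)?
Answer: 53474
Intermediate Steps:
Z(r) = -72*r (Z(r) = 9*(-4*(r + r)) = 9*(-8*r) = -72*r)
j(E) = -73 (j(E) = -1 - 72*1 = -1 - 72 = -73)
46466 + (8*j(-5))*(-3*(3 + 1)) = 46466 + (8*(-73))*(-3*(3 + 1)) = 46466 - (-1752)*4 = 46466 - 584*(-12) = 46466 + 7008 = 53474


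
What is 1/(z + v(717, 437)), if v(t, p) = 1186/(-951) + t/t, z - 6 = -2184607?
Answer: -951/2077555786 ≈ -4.5775e-7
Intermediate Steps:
z = -2184601 (z = 6 - 2184607 = -2184601)
v(t, p) = -235/951 (v(t, p) = 1186*(-1/951) + 1 = -1186/951 + 1 = -235/951)
1/(z + v(717, 437)) = 1/(-2184601 - 235/951) = 1/(-2077555786/951) = -951/2077555786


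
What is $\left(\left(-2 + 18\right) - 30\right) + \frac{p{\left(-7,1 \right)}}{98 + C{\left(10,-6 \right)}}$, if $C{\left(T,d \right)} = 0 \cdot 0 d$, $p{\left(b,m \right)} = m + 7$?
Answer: $- \frac{682}{49} \approx -13.918$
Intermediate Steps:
$p{\left(b,m \right)} = 7 + m$
$C{\left(T,d \right)} = 0$ ($C{\left(T,d \right)} = 0 d = 0$)
$\left(\left(-2 + 18\right) - 30\right) + \frac{p{\left(-7,1 \right)}}{98 + C{\left(10,-6 \right)}} = \left(\left(-2 + 18\right) - 30\right) + \frac{7 + 1}{98 + 0} = \left(16 - 30\right) + \frac{8}{98} = -14 + 8 \cdot \frac{1}{98} = -14 + \frac{4}{49} = - \frac{682}{49}$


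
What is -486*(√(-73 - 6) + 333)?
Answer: -161838 - 486*I*√79 ≈ -1.6184e+5 - 4319.7*I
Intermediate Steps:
-486*(√(-73 - 6) + 333) = -486*(√(-79) + 333) = -486*(I*√79 + 333) = -486*(333 + I*√79) = -161838 - 486*I*√79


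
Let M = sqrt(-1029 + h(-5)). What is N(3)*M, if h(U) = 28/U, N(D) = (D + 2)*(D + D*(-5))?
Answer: -12*I*sqrt(25865) ≈ -1929.9*I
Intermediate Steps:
N(D) = -4*D*(2 + D) (N(D) = (2 + D)*(D - 5*D) = (2 + D)*(-4*D) = -4*D*(2 + D))
M = I*sqrt(25865)/5 (M = sqrt(-1029 + 28/(-5)) = sqrt(-1029 + 28*(-1/5)) = sqrt(-1029 - 28/5) = sqrt(-5173/5) = I*sqrt(25865)/5 ≈ 32.165*I)
N(3)*M = (-4*3*(2 + 3))*(I*sqrt(25865)/5) = (-4*3*5)*(I*sqrt(25865)/5) = -12*I*sqrt(25865)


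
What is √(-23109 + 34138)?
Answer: √11029 ≈ 105.02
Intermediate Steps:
√(-23109 + 34138) = √11029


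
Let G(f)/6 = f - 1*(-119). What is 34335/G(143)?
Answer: 11445/524 ≈ 21.842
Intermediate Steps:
G(f) = 714 + 6*f (G(f) = 6*(f - 1*(-119)) = 6*(f + 119) = 6*(119 + f) = 714 + 6*f)
34335/G(143) = 34335/(714 + 6*143) = 34335/(714 + 858) = 34335/1572 = 34335*(1/1572) = 11445/524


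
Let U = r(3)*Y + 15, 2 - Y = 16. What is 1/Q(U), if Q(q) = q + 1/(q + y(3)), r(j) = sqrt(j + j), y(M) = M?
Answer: -12762/813145 - 11942*sqrt(6)/813145 ≈ -0.051668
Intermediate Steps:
Y = -14 (Y = 2 - 1*16 = 2 - 16 = -14)
r(j) = sqrt(2)*sqrt(j) (r(j) = sqrt(2*j) = sqrt(2)*sqrt(j))
U = 15 - 14*sqrt(6) (U = (sqrt(2)*sqrt(3))*(-14) + 15 = sqrt(6)*(-14) + 15 = -14*sqrt(6) + 15 = 15 - 14*sqrt(6) ≈ -19.293)
Q(q) = q + 1/(3 + q) (Q(q) = q + 1/(q + 3) = q + 1/(3 + q))
1/Q(U) = 1/((1 + (15 - 14*sqrt(6))**2 + 3*(15 - 14*sqrt(6)))/(3 + (15 - 14*sqrt(6)))) = 1/((1 + (15 - 14*sqrt(6))**2 + (45 - 42*sqrt(6)))/(18 - 14*sqrt(6))) = 1/((46 + (15 - 14*sqrt(6))**2 - 42*sqrt(6))/(18 - 14*sqrt(6))) = (18 - 14*sqrt(6))/(46 + (15 - 14*sqrt(6))**2 - 42*sqrt(6))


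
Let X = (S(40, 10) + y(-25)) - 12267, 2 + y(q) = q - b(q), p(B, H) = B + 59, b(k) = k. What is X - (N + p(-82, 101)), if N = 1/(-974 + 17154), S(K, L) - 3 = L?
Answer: -197929941/16180 ≈ -12233.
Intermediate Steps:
p(B, H) = 59 + B
S(K, L) = 3 + L
y(q) = -2 (y(q) = -2 + (q - q) = -2 + 0 = -2)
N = 1/16180 ≈ 6.1805e-5
X = -12256 (X = ((3 + 10) - 2) - 12267 = (13 - 2) - 12267 = 11 - 12267 = -12256)
X - (N + p(-82, 101)) = -12256 - (1/16180 + (59 - 82)) = -12256 - (1/16180 - 23) = -12256 - 1*(-372139/16180) = -12256 + 372139/16180 = -197929941/16180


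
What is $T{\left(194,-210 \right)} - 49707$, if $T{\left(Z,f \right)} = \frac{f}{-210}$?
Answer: $-49706$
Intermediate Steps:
$T{\left(Z,f \right)} = - \frac{f}{210}$ ($T{\left(Z,f \right)} = f \left(- \frac{1}{210}\right) = - \frac{f}{210}$)
$T{\left(194,-210 \right)} - 49707 = \left(- \frac{1}{210}\right) \left(-210\right) - 49707 = 1 - 49707 = -49706$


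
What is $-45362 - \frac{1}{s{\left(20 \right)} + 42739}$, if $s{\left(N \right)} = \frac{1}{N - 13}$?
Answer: $- \frac{13571130995}{299174} \approx -45362.0$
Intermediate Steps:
$s{\left(N \right)} = \frac{1}{-13 + N}$
$-45362 - \frac{1}{s{\left(20 \right)} + 42739} = -45362 - \frac{1}{\frac{1}{-13 + 20} + 42739} = -45362 - \frac{1}{\frac{1}{7} + 42739} = -45362 - \frac{1}{\frac{299174}{7}} = -45362 - \frac{7}{299174} = - \frac{13571130995}{299174}$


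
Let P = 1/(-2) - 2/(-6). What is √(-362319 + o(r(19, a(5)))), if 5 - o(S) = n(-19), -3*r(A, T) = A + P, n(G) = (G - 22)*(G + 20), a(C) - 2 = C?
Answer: I*√362273 ≈ 601.89*I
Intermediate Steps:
a(C) = 2 + C
P = -⅙ (P = 1*(-½) - 2*(-⅙) = -½ + ⅓ = -⅙ ≈ -0.16667)
n(G) = (-22 + G)*(20 + G)
r(A, T) = 1/18 - A/3 (r(A, T) = -(A - ⅙)/3 = -(-⅙ + A)/3 = 1/18 - A/3)
o(S) = 46 (o(S) = 5 - (-440 + (-19)² - 2*(-19)) = 5 - (-440 + 361 + 38) = 5 - 1*(-41) = 5 + 41 = 46)
√(-362319 + o(r(19, a(5)))) = √(-362319 + 46) = √(-362273) = I*√362273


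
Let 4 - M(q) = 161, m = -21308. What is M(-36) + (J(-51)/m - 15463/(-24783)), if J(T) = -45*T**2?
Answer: -79677745909/528076164 ≈ -150.88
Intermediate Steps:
M(q) = -157 (M(q) = 4 - 1*161 = 4 - 161 = -157)
M(-36) + (J(-51)/m - 15463/(-24783)) = -157 + (-45*(-51)**2/(-21308) - 15463/(-24783)) = -157 + (-45*2601*(-1/21308) - 15463*(-1/24783)) = -157 + (-117045*(-1/21308) + 15463/24783) = -157 + (117045/21308 + 15463/24783) = -157 + 3230211839/528076164 = -79677745909/528076164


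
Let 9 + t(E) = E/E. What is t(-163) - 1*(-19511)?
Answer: 19503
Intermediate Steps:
t(E) = -8 (t(E) = -9 + E/E = -9 + 1 = -8)
t(-163) - 1*(-19511) = -8 - 1*(-19511) = -8 + 19511 = 19503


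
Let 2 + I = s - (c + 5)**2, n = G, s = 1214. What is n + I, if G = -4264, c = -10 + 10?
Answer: -3077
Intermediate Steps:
c = 0
n = -4264
I = 1187 (I = -2 + (1214 - (0 + 5)**2) = -2 + (1214 - 1*5**2) = -2 + (1214 - 1*25) = -2 + (1214 - 25) = -2 + 1189 = 1187)
n + I = -4264 + 1187 = -3077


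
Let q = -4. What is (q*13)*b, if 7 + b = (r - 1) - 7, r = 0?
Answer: 780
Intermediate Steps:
b = -15 (b = -7 + ((0 - 1) - 7) = -7 + (-1 - 7) = -7 - 8 = -15)
(q*13)*b = -4*13*(-15) = -52*(-15) = 780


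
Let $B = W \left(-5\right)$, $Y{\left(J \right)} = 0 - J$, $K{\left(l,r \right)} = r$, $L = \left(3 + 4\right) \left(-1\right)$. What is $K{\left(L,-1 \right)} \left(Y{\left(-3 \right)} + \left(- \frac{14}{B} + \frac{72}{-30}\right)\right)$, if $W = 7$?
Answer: $-1$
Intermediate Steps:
$L = -7$ ($L = 7 \left(-1\right) = -7$)
$Y{\left(J \right)} = - J$
$B = -35$ ($B = 7 \left(-5\right) = -35$)
$K{\left(L,-1 \right)} \left(Y{\left(-3 \right)} + \left(- \frac{14}{B} + \frac{72}{-30}\right)\right) = - (\left(-1\right) \left(-3\right) + \left(- \frac{14}{-35} + \frac{72}{-30}\right)) = - (3 + \left(\left(-14\right) \left(- \frac{1}{35}\right) + 72 \left(- \frac{1}{30}\right)\right)) = - (3 + \left(\frac{2}{5} - \frac{12}{5}\right)) = - (3 - 2) = \left(-1\right) 1 = -1$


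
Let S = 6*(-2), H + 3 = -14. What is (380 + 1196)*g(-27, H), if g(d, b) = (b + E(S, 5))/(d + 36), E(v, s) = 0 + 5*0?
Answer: -26792/9 ≈ -2976.9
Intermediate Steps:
H = -17 (H = -3 - 14 = -17)
S = -12
E(v, s) = 0 (E(v, s) = 0 + 0 = 0)
g(d, b) = b/(36 + d) (g(d, b) = (b + 0)/(d + 36) = b/(36 + d))
(380 + 1196)*g(-27, H) = (380 + 1196)*(-17/(36 - 27)) = 1576*(-17/9) = -26792/9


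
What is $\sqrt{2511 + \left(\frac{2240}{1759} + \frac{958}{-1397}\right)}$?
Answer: $\frac{21 \sqrt{34390164122633}}{2457323} \approx 50.116$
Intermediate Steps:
$\sqrt{2511 + \left(\frac{2240}{1759} + \frac{958}{-1397}\right)} = \sqrt{2511 + \left(2240 \cdot \frac{1}{1759} + 958 \left(- \frac{1}{1397}\right)\right)} = \sqrt{2511 + \left(\frac{2240}{1759} - \frac{958}{1397}\right)} = \sqrt{2511 + \frac{1444158}{2457323}} = \sqrt{\frac{6171782211}{2457323}} = \frac{21 \sqrt{34390164122633}}{2457323}$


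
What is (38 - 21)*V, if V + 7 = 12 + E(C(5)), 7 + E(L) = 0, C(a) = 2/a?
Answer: -34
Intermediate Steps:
E(L) = -7 (E(L) = -7 + 0 = -7)
V = -2 (V = -7 + (12 - 7) = -7 + 5 = -2)
(38 - 21)*V = (38 - 21)*(-2) = 17*(-2) = -34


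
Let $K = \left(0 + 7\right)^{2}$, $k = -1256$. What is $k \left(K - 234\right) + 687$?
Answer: $233047$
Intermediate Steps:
$K = 49$ ($K = 7^{2} = 49$)
$k \left(K - 234\right) + 687 = - 1256 \left(49 - 234\right) + 687 = \left(-1256\right) \left(-185\right) + 687 = 232360 + 687 = 233047$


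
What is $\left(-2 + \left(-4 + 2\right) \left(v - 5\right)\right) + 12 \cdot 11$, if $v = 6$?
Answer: $128$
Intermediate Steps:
$\left(-2 + \left(-4 + 2\right) \left(v - 5\right)\right) + 12 \cdot 11 = \left(-2 + \left(-4 + 2\right) \left(6 - 5\right)\right) + 12 \cdot 11 = \left(-2 - 2\right) + 132 = -4 + 132 = 128$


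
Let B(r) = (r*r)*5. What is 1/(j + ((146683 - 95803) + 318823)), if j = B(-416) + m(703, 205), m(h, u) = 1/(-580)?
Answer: 580/716290139 ≈ 8.0973e-7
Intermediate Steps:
B(r) = 5*r² (B(r) = r²*5 = 5*r²)
m(h, u) = -1/580
j = 501862399/580 (j = 5*(-416)² - 1/580 = 5*173056 - 1/580 = 865280 - 1/580 = 501862399/580 ≈ 8.6528e+5)
1/(j + ((146683 - 95803) + 318823)) = 1/(501862399/580 + ((146683 - 95803) + 318823)) = 1/(501862399/580 + (50880 + 318823)) = 1/(501862399/580 + 369703) = 1/(716290139/580) = 580/716290139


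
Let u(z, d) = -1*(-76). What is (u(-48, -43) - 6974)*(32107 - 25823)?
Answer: -43347032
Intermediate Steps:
u(z, d) = 76
(u(-48, -43) - 6974)*(32107 - 25823) = (76 - 6974)*(32107 - 25823) = -6898*6284 = -43347032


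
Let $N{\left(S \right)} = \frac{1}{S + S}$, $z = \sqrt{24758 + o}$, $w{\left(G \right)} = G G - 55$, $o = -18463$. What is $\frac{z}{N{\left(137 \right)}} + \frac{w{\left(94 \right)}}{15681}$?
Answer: $\frac{2927}{5227} + 274 \sqrt{6295} \approx 21740.0$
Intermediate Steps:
$w{\left(G \right)} = -55 + G^{2}$ ($w{\left(G \right)} = G^{2} - 55 = -55 + G^{2}$)
$z = \sqrt{6295}$ ($z = \sqrt{24758 - 18463} = \sqrt{6295} \approx 79.341$)
$N{\left(S \right)} = \frac{1}{2 S}$
$\frac{z}{N{\left(137 \right)}} + \frac{w{\left(94 \right)}}{15681} = \frac{\sqrt{6295}}{\frac{1}{2} \cdot \frac{1}{137}} + \frac{-55 + 94^{2}}{15681} = \frac{\sqrt{6295}}{\frac{1}{2} \cdot \frac{1}{137}} + \left(-55 + 8836\right) \frac{1}{15681} = \sqrt{6295} \frac{1}{\frac{1}{274}} + 8781 \cdot \frac{1}{15681} = \sqrt{6295} \cdot 274 + \frac{2927}{5227} = 274 \sqrt{6295} + \frac{2927}{5227} = \frac{2927}{5227} + 274 \sqrt{6295}$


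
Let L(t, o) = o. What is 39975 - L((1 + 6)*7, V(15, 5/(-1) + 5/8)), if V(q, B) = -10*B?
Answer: 159725/4 ≈ 39931.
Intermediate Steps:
39975 - L((1 + 6)*7, V(15, 5/(-1) + 5/8)) = 39975 - (-10)*(5/(-1) + 5/8) = 39975 - (-10)*(5*(-1) + 5*(⅛)) = 39975 - (-10)*(-5 + 5/8) = 39975 - (-10)*(-35)/8 = 39975 - 1*175/4 = 39975 - 175/4 = 159725/4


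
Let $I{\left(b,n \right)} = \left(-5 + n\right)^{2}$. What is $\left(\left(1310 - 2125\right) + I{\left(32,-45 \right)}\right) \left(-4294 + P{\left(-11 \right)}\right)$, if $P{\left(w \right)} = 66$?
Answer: $-7124180$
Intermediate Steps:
$\left(\left(1310 - 2125\right) + I{\left(32,-45 \right)}\right) \left(-4294 + P{\left(-11 \right)}\right) = \left(\left(1310 - 2125\right) + \left(-5 - 45\right)^{2}\right) \left(-4294 + 66\right) = \left(-815 + \left(-50\right)^{2}\right) \left(-4228\right) = \left(-815 + 2500\right) \left(-4228\right) = 1685 \left(-4228\right) = -7124180$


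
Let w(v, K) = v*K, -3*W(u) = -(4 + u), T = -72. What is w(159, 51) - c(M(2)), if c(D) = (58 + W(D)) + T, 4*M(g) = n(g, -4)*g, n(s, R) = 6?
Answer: 24362/3 ≈ 8120.7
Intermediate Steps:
M(g) = 3*g/2 (M(g) = (6*g)/4 = 3*g/2)
W(u) = 4/3 + u/3 (W(u) = -(-1)*(4 + u)/3 = -(-4 - u)/3 = 4/3 + u/3)
w(v, K) = K*v
c(D) = -38/3 + D/3 (c(D) = (58 + (4/3 + D/3)) - 72 = (178/3 + D/3) - 72 = -38/3 + D/3)
w(159, 51) - c(M(2)) = 51*159 - (-38/3 + ((3/2)*2)/3) = 8109 - (-38/3 + (1/3)*3) = 8109 - (-38/3 + 1) = 8109 - 1*(-35/3) = 8109 + 35/3 = 24362/3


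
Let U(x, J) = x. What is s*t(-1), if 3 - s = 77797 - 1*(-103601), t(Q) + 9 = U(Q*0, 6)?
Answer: 1632555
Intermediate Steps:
t(Q) = -9 (t(Q) = -9 + Q*0 = -9 + 0 = -9)
s = -181395 (s = 3 - (77797 - 1*(-103601)) = 3 - (77797 + 103601) = 3 - 1*181398 = 3 - 181398 = -181395)
s*t(-1) = -181395*(-9) = 1632555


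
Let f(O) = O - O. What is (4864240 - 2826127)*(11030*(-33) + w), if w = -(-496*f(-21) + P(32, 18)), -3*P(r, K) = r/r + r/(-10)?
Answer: -3709271227431/5 ≈ -7.4185e+11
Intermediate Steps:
f(O) = 0
P(r, K) = -1/3 + r/30 (P(r, K) = -(r/r + r/(-10))/3 = -(1 + r*(-1/10))/3 = -(1 - r/10)/3 = -1/3 + r/30)
w = -11/15 (w = -(-496*0 + (-1/3 + (1/30)*32)) = -(0 + (-1/3 + 16/15)) = -(0 + 11/15) = -1*11/15 = -11/15 ≈ -0.73333)
(4864240 - 2826127)*(11030*(-33) + w) = (4864240 - 2826127)*(11030*(-33) - 11/15) = 2038113*(-363990 - 11/15) = 2038113*(-5459861/15) = -3709271227431/5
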